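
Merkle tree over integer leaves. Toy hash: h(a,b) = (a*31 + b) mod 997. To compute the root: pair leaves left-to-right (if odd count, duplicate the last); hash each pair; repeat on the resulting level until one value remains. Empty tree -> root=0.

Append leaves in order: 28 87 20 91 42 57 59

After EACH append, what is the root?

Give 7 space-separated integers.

Answer: 28 955 335 406 759 242 771

Derivation:
After append 28 (leaves=[28]):
  L0: [28]
  root=28
After append 87 (leaves=[28, 87]):
  L0: [28, 87]
  L1: h(28,87)=(28*31+87)%997=955 -> [955]
  root=955
After append 20 (leaves=[28, 87, 20]):
  L0: [28, 87, 20]
  L1: h(28,87)=(28*31+87)%997=955 h(20,20)=(20*31+20)%997=640 -> [955, 640]
  L2: h(955,640)=(955*31+640)%997=335 -> [335]
  root=335
After append 91 (leaves=[28, 87, 20, 91]):
  L0: [28, 87, 20, 91]
  L1: h(28,87)=(28*31+87)%997=955 h(20,91)=(20*31+91)%997=711 -> [955, 711]
  L2: h(955,711)=(955*31+711)%997=406 -> [406]
  root=406
After append 42 (leaves=[28, 87, 20, 91, 42]):
  L0: [28, 87, 20, 91, 42]
  L1: h(28,87)=(28*31+87)%997=955 h(20,91)=(20*31+91)%997=711 h(42,42)=(42*31+42)%997=347 -> [955, 711, 347]
  L2: h(955,711)=(955*31+711)%997=406 h(347,347)=(347*31+347)%997=137 -> [406, 137]
  L3: h(406,137)=(406*31+137)%997=759 -> [759]
  root=759
After append 57 (leaves=[28, 87, 20, 91, 42, 57]):
  L0: [28, 87, 20, 91, 42, 57]
  L1: h(28,87)=(28*31+87)%997=955 h(20,91)=(20*31+91)%997=711 h(42,57)=(42*31+57)%997=362 -> [955, 711, 362]
  L2: h(955,711)=(955*31+711)%997=406 h(362,362)=(362*31+362)%997=617 -> [406, 617]
  L3: h(406,617)=(406*31+617)%997=242 -> [242]
  root=242
After append 59 (leaves=[28, 87, 20, 91, 42, 57, 59]):
  L0: [28, 87, 20, 91, 42, 57, 59]
  L1: h(28,87)=(28*31+87)%997=955 h(20,91)=(20*31+91)%997=711 h(42,57)=(42*31+57)%997=362 h(59,59)=(59*31+59)%997=891 -> [955, 711, 362, 891]
  L2: h(955,711)=(955*31+711)%997=406 h(362,891)=(362*31+891)%997=149 -> [406, 149]
  L3: h(406,149)=(406*31+149)%997=771 -> [771]
  root=771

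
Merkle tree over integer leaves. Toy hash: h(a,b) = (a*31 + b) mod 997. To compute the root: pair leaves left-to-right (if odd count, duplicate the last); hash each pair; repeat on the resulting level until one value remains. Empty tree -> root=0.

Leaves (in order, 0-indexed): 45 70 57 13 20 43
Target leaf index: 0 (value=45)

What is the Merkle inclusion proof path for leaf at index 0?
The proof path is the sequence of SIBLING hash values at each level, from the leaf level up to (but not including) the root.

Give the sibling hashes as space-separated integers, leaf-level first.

Answer: 70 783 279

Derivation:
L0 (leaves): [45, 70, 57, 13, 20, 43], target index=0
L1: h(45,70)=(45*31+70)%997=468 [pair 0] h(57,13)=(57*31+13)%997=783 [pair 1] h(20,43)=(20*31+43)%997=663 [pair 2] -> [468, 783, 663]
  Sibling for proof at L0: 70
L2: h(468,783)=(468*31+783)%997=336 [pair 0] h(663,663)=(663*31+663)%997=279 [pair 1] -> [336, 279]
  Sibling for proof at L1: 783
L3: h(336,279)=(336*31+279)%997=725 [pair 0] -> [725]
  Sibling for proof at L2: 279
Root: 725
Proof path (sibling hashes from leaf to root): [70, 783, 279]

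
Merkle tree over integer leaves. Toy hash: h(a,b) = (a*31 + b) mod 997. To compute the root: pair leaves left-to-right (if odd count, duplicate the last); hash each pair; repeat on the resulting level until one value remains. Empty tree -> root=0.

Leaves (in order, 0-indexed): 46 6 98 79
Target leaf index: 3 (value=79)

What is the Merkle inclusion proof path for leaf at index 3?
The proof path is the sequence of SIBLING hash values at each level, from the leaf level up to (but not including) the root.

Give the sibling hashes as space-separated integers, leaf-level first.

Answer: 98 435

Derivation:
L0 (leaves): [46, 6, 98, 79], target index=3
L1: h(46,6)=(46*31+6)%997=435 [pair 0] h(98,79)=(98*31+79)%997=126 [pair 1] -> [435, 126]
  Sibling for proof at L0: 98
L2: h(435,126)=(435*31+126)%997=650 [pair 0] -> [650]
  Sibling for proof at L1: 435
Root: 650
Proof path (sibling hashes from leaf to root): [98, 435]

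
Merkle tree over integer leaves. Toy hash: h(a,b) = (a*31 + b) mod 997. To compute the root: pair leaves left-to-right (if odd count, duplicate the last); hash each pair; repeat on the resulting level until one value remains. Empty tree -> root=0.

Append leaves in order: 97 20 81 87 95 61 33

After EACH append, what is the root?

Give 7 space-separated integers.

After append 97 (leaves=[97]):
  L0: [97]
  root=97
After append 20 (leaves=[97, 20]):
  L0: [97, 20]
  L1: h(97,20)=(97*31+20)%997=36 -> [36]
  root=36
After append 81 (leaves=[97, 20, 81]):
  L0: [97, 20, 81]
  L1: h(97,20)=(97*31+20)%997=36 h(81,81)=(81*31+81)%997=598 -> [36, 598]
  L2: h(36,598)=(36*31+598)%997=717 -> [717]
  root=717
After append 87 (leaves=[97, 20, 81, 87]):
  L0: [97, 20, 81, 87]
  L1: h(97,20)=(97*31+20)%997=36 h(81,87)=(81*31+87)%997=604 -> [36, 604]
  L2: h(36,604)=(36*31+604)%997=723 -> [723]
  root=723
After append 95 (leaves=[97, 20, 81, 87, 95]):
  L0: [97, 20, 81, 87, 95]
  L1: h(97,20)=(97*31+20)%997=36 h(81,87)=(81*31+87)%997=604 h(95,95)=(95*31+95)%997=49 -> [36, 604, 49]
  L2: h(36,604)=(36*31+604)%997=723 h(49,49)=(49*31+49)%997=571 -> [723, 571]
  L3: h(723,571)=(723*31+571)%997=53 -> [53]
  root=53
After append 61 (leaves=[97, 20, 81, 87, 95, 61]):
  L0: [97, 20, 81, 87, 95, 61]
  L1: h(97,20)=(97*31+20)%997=36 h(81,87)=(81*31+87)%997=604 h(95,61)=(95*31+61)%997=15 -> [36, 604, 15]
  L2: h(36,604)=(36*31+604)%997=723 h(15,15)=(15*31+15)%997=480 -> [723, 480]
  L3: h(723,480)=(723*31+480)%997=959 -> [959]
  root=959
After append 33 (leaves=[97, 20, 81, 87, 95, 61, 33]):
  L0: [97, 20, 81, 87, 95, 61, 33]
  L1: h(97,20)=(97*31+20)%997=36 h(81,87)=(81*31+87)%997=604 h(95,61)=(95*31+61)%997=15 h(33,33)=(33*31+33)%997=59 -> [36, 604, 15, 59]
  L2: h(36,604)=(36*31+604)%997=723 h(15,59)=(15*31+59)%997=524 -> [723, 524]
  L3: h(723,524)=(723*31+524)%997=6 -> [6]
  root=6

Answer: 97 36 717 723 53 959 6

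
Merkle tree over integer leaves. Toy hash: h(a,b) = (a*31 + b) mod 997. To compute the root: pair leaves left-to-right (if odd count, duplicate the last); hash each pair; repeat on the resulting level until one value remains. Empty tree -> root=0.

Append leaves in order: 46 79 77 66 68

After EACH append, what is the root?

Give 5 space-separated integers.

After append 46 (leaves=[46]):
  L0: [46]
  root=46
After append 79 (leaves=[46, 79]):
  L0: [46, 79]
  L1: h(46,79)=(46*31+79)%997=508 -> [508]
  root=508
After append 77 (leaves=[46, 79, 77]):
  L0: [46, 79, 77]
  L1: h(46,79)=(46*31+79)%997=508 h(77,77)=(77*31+77)%997=470 -> [508, 470]
  L2: h(508,470)=(508*31+470)%997=266 -> [266]
  root=266
After append 66 (leaves=[46, 79, 77, 66]):
  L0: [46, 79, 77, 66]
  L1: h(46,79)=(46*31+79)%997=508 h(77,66)=(77*31+66)%997=459 -> [508, 459]
  L2: h(508,459)=(508*31+459)%997=255 -> [255]
  root=255
After append 68 (leaves=[46, 79, 77, 66, 68]):
  L0: [46, 79, 77, 66, 68]
  L1: h(46,79)=(46*31+79)%997=508 h(77,66)=(77*31+66)%997=459 h(68,68)=(68*31+68)%997=182 -> [508, 459, 182]
  L2: h(508,459)=(508*31+459)%997=255 h(182,182)=(182*31+182)%997=839 -> [255, 839]
  L3: h(255,839)=(255*31+839)%997=768 -> [768]
  root=768

Answer: 46 508 266 255 768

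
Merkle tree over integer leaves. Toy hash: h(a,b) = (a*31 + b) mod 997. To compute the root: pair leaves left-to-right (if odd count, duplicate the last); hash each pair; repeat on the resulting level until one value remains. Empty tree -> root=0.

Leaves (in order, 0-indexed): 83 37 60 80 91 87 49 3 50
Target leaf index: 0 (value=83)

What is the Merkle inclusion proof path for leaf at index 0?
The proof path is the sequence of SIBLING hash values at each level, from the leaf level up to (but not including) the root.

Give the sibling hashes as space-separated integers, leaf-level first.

Answer: 37 943 943 329

Derivation:
L0 (leaves): [83, 37, 60, 80, 91, 87, 49, 3, 50], target index=0
L1: h(83,37)=(83*31+37)%997=616 [pair 0] h(60,80)=(60*31+80)%997=943 [pair 1] h(91,87)=(91*31+87)%997=914 [pair 2] h(49,3)=(49*31+3)%997=525 [pair 3] h(50,50)=(50*31+50)%997=603 [pair 4] -> [616, 943, 914, 525, 603]
  Sibling for proof at L0: 37
L2: h(616,943)=(616*31+943)%997=99 [pair 0] h(914,525)=(914*31+525)%997=943 [pair 1] h(603,603)=(603*31+603)%997=353 [pair 2] -> [99, 943, 353]
  Sibling for proof at L1: 943
L3: h(99,943)=(99*31+943)%997=24 [pair 0] h(353,353)=(353*31+353)%997=329 [pair 1] -> [24, 329]
  Sibling for proof at L2: 943
L4: h(24,329)=(24*31+329)%997=76 [pair 0] -> [76]
  Sibling for proof at L3: 329
Root: 76
Proof path (sibling hashes from leaf to root): [37, 943, 943, 329]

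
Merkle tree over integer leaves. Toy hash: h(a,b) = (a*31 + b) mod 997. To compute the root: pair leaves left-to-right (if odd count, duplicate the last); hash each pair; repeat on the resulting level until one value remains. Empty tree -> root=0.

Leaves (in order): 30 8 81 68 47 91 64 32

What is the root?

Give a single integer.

Answer: 473

Derivation:
L0: [30, 8, 81, 68, 47, 91, 64, 32]
L1: h(30,8)=(30*31+8)%997=938 h(81,68)=(81*31+68)%997=585 h(47,91)=(47*31+91)%997=551 h(64,32)=(64*31+32)%997=22 -> [938, 585, 551, 22]
L2: h(938,585)=(938*31+585)%997=750 h(551,22)=(551*31+22)%997=154 -> [750, 154]
L3: h(750,154)=(750*31+154)%997=473 -> [473]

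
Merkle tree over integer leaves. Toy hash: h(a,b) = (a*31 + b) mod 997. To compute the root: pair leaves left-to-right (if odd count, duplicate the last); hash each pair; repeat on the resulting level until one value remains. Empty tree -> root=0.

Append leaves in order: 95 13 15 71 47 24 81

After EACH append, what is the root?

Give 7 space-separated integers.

Answer: 95 964 454 510 130 391 505

Derivation:
After append 95 (leaves=[95]):
  L0: [95]
  root=95
After append 13 (leaves=[95, 13]):
  L0: [95, 13]
  L1: h(95,13)=(95*31+13)%997=964 -> [964]
  root=964
After append 15 (leaves=[95, 13, 15]):
  L0: [95, 13, 15]
  L1: h(95,13)=(95*31+13)%997=964 h(15,15)=(15*31+15)%997=480 -> [964, 480]
  L2: h(964,480)=(964*31+480)%997=454 -> [454]
  root=454
After append 71 (leaves=[95, 13, 15, 71]):
  L0: [95, 13, 15, 71]
  L1: h(95,13)=(95*31+13)%997=964 h(15,71)=(15*31+71)%997=536 -> [964, 536]
  L2: h(964,536)=(964*31+536)%997=510 -> [510]
  root=510
After append 47 (leaves=[95, 13, 15, 71, 47]):
  L0: [95, 13, 15, 71, 47]
  L1: h(95,13)=(95*31+13)%997=964 h(15,71)=(15*31+71)%997=536 h(47,47)=(47*31+47)%997=507 -> [964, 536, 507]
  L2: h(964,536)=(964*31+536)%997=510 h(507,507)=(507*31+507)%997=272 -> [510, 272]
  L3: h(510,272)=(510*31+272)%997=130 -> [130]
  root=130
After append 24 (leaves=[95, 13, 15, 71, 47, 24]):
  L0: [95, 13, 15, 71, 47, 24]
  L1: h(95,13)=(95*31+13)%997=964 h(15,71)=(15*31+71)%997=536 h(47,24)=(47*31+24)%997=484 -> [964, 536, 484]
  L2: h(964,536)=(964*31+536)%997=510 h(484,484)=(484*31+484)%997=533 -> [510, 533]
  L3: h(510,533)=(510*31+533)%997=391 -> [391]
  root=391
After append 81 (leaves=[95, 13, 15, 71, 47, 24, 81]):
  L0: [95, 13, 15, 71, 47, 24, 81]
  L1: h(95,13)=(95*31+13)%997=964 h(15,71)=(15*31+71)%997=536 h(47,24)=(47*31+24)%997=484 h(81,81)=(81*31+81)%997=598 -> [964, 536, 484, 598]
  L2: h(964,536)=(964*31+536)%997=510 h(484,598)=(484*31+598)%997=647 -> [510, 647]
  L3: h(510,647)=(510*31+647)%997=505 -> [505]
  root=505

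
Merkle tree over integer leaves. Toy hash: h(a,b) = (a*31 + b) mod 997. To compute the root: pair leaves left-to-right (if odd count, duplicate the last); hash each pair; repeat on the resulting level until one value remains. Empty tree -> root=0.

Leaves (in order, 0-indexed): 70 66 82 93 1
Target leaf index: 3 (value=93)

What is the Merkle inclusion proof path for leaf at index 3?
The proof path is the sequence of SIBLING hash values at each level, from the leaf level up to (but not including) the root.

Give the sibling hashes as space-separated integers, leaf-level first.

L0 (leaves): [70, 66, 82, 93, 1], target index=3
L1: h(70,66)=(70*31+66)%997=242 [pair 0] h(82,93)=(82*31+93)%997=641 [pair 1] h(1,1)=(1*31+1)%997=32 [pair 2] -> [242, 641, 32]
  Sibling for proof at L0: 82
L2: h(242,641)=(242*31+641)%997=167 [pair 0] h(32,32)=(32*31+32)%997=27 [pair 1] -> [167, 27]
  Sibling for proof at L1: 242
L3: h(167,27)=(167*31+27)%997=219 [pair 0] -> [219]
  Sibling for proof at L2: 27
Root: 219
Proof path (sibling hashes from leaf to root): [82, 242, 27]

Answer: 82 242 27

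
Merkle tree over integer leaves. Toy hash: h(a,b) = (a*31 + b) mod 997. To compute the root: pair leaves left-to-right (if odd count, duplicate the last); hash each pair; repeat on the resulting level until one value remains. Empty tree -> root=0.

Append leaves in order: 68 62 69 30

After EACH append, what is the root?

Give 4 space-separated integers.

After append 68 (leaves=[68]):
  L0: [68]
  root=68
After append 62 (leaves=[68, 62]):
  L0: [68, 62]
  L1: h(68,62)=(68*31+62)%997=176 -> [176]
  root=176
After append 69 (leaves=[68, 62, 69]):
  L0: [68, 62, 69]
  L1: h(68,62)=(68*31+62)%997=176 h(69,69)=(69*31+69)%997=214 -> [176, 214]
  L2: h(176,214)=(176*31+214)%997=685 -> [685]
  root=685
After append 30 (leaves=[68, 62, 69, 30]):
  L0: [68, 62, 69, 30]
  L1: h(68,62)=(68*31+62)%997=176 h(69,30)=(69*31+30)%997=175 -> [176, 175]
  L2: h(176,175)=(176*31+175)%997=646 -> [646]
  root=646

Answer: 68 176 685 646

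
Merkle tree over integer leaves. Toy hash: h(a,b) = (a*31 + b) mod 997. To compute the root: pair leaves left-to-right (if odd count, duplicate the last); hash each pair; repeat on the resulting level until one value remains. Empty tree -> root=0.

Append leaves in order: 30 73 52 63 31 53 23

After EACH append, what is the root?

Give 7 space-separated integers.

Answer: 30 6 853 864 702 409 131

Derivation:
After append 30 (leaves=[30]):
  L0: [30]
  root=30
After append 73 (leaves=[30, 73]):
  L0: [30, 73]
  L1: h(30,73)=(30*31+73)%997=6 -> [6]
  root=6
After append 52 (leaves=[30, 73, 52]):
  L0: [30, 73, 52]
  L1: h(30,73)=(30*31+73)%997=6 h(52,52)=(52*31+52)%997=667 -> [6, 667]
  L2: h(6,667)=(6*31+667)%997=853 -> [853]
  root=853
After append 63 (leaves=[30, 73, 52, 63]):
  L0: [30, 73, 52, 63]
  L1: h(30,73)=(30*31+73)%997=6 h(52,63)=(52*31+63)%997=678 -> [6, 678]
  L2: h(6,678)=(6*31+678)%997=864 -> [864]
  root=864
After append 31 (leaves=[30, 73, 52, 63, 31]):
  L0: [30, 73, 52, 63, 31]
  L1: h(30,73)=(30*31+73)%997=6 h(52,63)=(52*31+63)%997=678 h(31,31)=(31*31+31)%997=992 -> [6, 678, 992]
  L2: h(6,678)=(6*31+678)%997=864 h(992,992)=(992*31+992)%997=837 -> [864, 837]
  L3: h(864,837)=(864*31+837)%997=702 -> [702]
  root=702
After append 53 (leaves=[30, 73, 52, 63, 31, 53]):
  L0: [30, 73, 52, 63, 31, 53]
  L1: h(30,73)=(30*31+73)%997=6 h(52,63)=(52*31+63)%997=678 h(31,53)=(31*31+53)%997=17 -> [6, 678, 17]
  L2: h(6,678)=(6*31+678)%997=864 h(17,17)=(17*31+17)%997=544 -> [864, 544]
  L3: h(864,544)=(864*31+544)%997=409 -> [409]
  root=409
After append 23 (leaves=[30, 73, 52, 63, 31, 53, 23]):
  L0: [30, 73, 52, 63, 31, 53, 23]
  L1: h(30,73)=(30*31+73)%997=6 h(52,63)=(52*31+63)%997=678 h(31,53)=(31*31+53)%997=17 h(23,23)=(23*31+23)%997=736 -> [6, 678, 17, 736]
  L2: h(6,678)=(6*31+678)%997=864 h(17,736)=(17*31+736)%997=266 -> [864, 266]
  L3: h(864,266)=(864*31+266)%997=131 -> [131]
  root=131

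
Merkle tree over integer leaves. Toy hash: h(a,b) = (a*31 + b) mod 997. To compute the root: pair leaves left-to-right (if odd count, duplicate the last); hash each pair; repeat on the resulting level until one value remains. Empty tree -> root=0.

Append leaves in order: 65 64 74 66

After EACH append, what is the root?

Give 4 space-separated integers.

After append 65 (leaves=[65]):
  L0: [65]
  root=65
After append 64 (leaves=[65, 64]):
  L0: [65, 64]
  L1: h(65,64)=(65*31+64)%997=85 -> [85]
  root=85
After append 74 (leaves=[65, 64, 74]):
  L0: [65, 64, 74]
  L1: h(65,64)=(65*31+64)%997=85 h(74,74)=(74*31+74)%997=374 -> [85, 374]
  L2: h(85,374)=(85*31+374)%997=18 -> [18]
  root=18
After append 66 (leaves=[65, 64, 74, 66]):
  L0: [65, 64, 74, 66]
  L1: h(65,64)=(65*31+64)%997=85 h(74,66)=(74*31+66)%997=366 -> [85, 366]
  L2: h(85,366)=(85*31+366)%997=10 -> [10]
  root=10

Answer: 65 85 18 10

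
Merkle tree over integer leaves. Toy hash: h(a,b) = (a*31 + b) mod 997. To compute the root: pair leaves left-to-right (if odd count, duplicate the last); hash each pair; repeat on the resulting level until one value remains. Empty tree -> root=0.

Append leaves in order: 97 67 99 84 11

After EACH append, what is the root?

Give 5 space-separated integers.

Answer: 97 83 756 741 337

Derivation:
After append 97 (leaves=[97]):
  L0: [97]
  root=97
After append 67 (leaves=[97, 67]):
  L0: [97, 67]
  L1: h(97,67)=(97*31+67)%997=83 -> [83]
  root=83
After append 99 (leaves=[97, 67, 99]):
  L0: [97, 67, 99]
  L1: h(97,67)=(97*31+67)%997=83 h(99,99)=(99*31+99)%997=177 -> [83, 177]
  L2: h(83,177)=(83*31+177)%997=756 -> [756]
  root=756
After append 84 (leaves=[97, 67, 99, 84]):
  L0: [97, 67, 99, 84]
  L1: h(97,67)=(97*31+67)%997=83 h(99,84)=(99*31+84)%997=162 -> [83, 162]
  L2: h(83,162)=(83*31+162)%997=741 -> [741]
  root=741
After append 11 (leaves=[97, 67, 99, 84, 11]):
  L0: [97, 67, 99, 84, 11]
  L1: h(97,67)=(97*31+67)%997=83 h(99,84)=(99*31+84)%997=162 h(11,11)=(11*31+11)%997=352 -> [83, 162, 352]
  L2: h(83,162)=(83*31+162)%997=741 h(352,352)=(352*31+352)%997=297 -> [741, 297]
  L3: h(741,297)=(741*31+297)%997=337 -> [337]
  root=337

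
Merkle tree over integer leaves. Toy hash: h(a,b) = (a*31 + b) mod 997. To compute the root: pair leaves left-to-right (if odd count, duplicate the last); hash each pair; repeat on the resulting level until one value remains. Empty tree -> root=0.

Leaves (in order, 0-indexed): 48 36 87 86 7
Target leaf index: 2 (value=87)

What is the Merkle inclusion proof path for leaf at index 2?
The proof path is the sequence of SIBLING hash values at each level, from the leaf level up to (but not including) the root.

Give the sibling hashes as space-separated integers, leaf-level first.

Answer: 86 527 189

Derivation:
L0 (leaves): [48, 36, 87, 86, 7], target index=2
L1: h(48,36)=(48*31+36)%997=527 [pair 0] h(87,86)=(87*31+86)%997=789 [pair 1] h(7,7)=(7*31+7)%997=224 [pair 2] -> [527, 789, 224]
  Sibling for proof at L0: 86
L2: h(527,789)=(527*31+789)%997=177 [pair 0] h(224,224)=(224*31+224)%997=189 [pair 1] -> [177, 189]
  Sibling for proof at L1: 527
L3: h(177,189)=(177*31+189)%997=691 [pair 0] -> [691]
  Sibling for proof at L2: 189
Root: 691
Proof path (sibling hashes from leaf to root): [86, 527, 189]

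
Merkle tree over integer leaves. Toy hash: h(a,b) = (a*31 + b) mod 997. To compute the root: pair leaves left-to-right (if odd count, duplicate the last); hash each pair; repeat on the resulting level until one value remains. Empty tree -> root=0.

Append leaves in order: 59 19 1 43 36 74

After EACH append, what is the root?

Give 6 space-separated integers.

After append 59 (leaves=[59]):
  L0: [59]
  root=59
After append 19 (leaves=[59, 19]):
  L0: [59, 19]
  L1: h(59,19)=(59*31+19)%997=851 -> [851]
  root=851
After append 1 (leaves=[59, 19, 1]):
  L0: [59, 19, 1]
  L1: h(59,19)=(59*31+19)%997=851 h(1,1)=(1*31+1)%997=32 -> [851, 32]
  L2: h(851,32)=(851*31+32)%997=491 -> [491]
  root=491
After append 43 (leaves=[59, 19, 1, 43]):
  L0: [59, 19, 1, 43]
  L1: h(59,19)=(59*31+19)%997=851 h(1,43)=(1*31+43)%997=74 -> [851, 74]
  L2: h(851,74)=(851*31+74)%997=533 -> [533]
  root=533
After append 36 (leaves=[59, 19, 1, 43, 36]):
  L0: [59, 19, 1, 43, 36]
  L1: h(59,19)=(59*31+19)%997=851 h(1,43)=(1*31+43)%997=74 h(36,36)=(36*31+36)%997=155 -> [851, 74, 155]
  L2: h(851,74)=(851*31+74)%997=533 h(155,155)=(155*31+155)%997=972 -> [533, 972]
  L3: h(533,972)=(533*31+972)%997=546 -> [546]
  root=546
After append 74 (leaves=[59, 19, 1, 43, 36, 74]):
  L0: [59, 19, 1, 43, 36, 74]
  L1: h(59,19)=(59*31+19)%997=851 h(1,43)=(1*31+43)%997=74 h(36,74)=(36*31+74)%997=193 -> [851, 74, 193]
  L2: h(851,74)=(851*31+74)%997=533 h(193,193)=(193*31+193)%997=194 -> [533, 194]
  L3: h(533,194)=(533*31+194)%997=765 -> [765]
  root=765

Answer: 59 851 491 533 546 765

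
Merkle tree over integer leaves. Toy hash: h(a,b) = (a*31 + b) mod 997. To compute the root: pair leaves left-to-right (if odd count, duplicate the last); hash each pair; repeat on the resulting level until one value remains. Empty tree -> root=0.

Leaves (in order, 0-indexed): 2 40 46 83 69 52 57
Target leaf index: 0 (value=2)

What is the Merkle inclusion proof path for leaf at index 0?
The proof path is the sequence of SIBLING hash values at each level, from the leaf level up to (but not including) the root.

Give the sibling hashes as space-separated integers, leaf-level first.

L0 (leaves): [2, 40, 46, 83, 69, 52, 57], target index=0
L1: h(2,40)=(2*31+40)%997=102 [pair 0] h(46,83)=(46*31+83)%997=512 [pair 1] h(69,52)=(69*31+52)%997=197 [pair 2] h(57,57)=(57*31+57)%997=827 [pair 3] -> [102, 512, 197, 827]
  Sibling for proof at L0: 40
L2: h(102,512)=(102*31+512)%997=683 [pair 0] h(197,827)=(197*31+827)%997=952 [pair 1] -> [683, 952]
  Sibling for proof at L1: 512
L3: h(683,952)=(683*31+952)%997=191 [pair 0] -> [191]
  Sibling for proof at L2: 952
Root: 191
Proof path (sibling hashes from leaf to root): [40, 512, 952]

Answer: 40 512 952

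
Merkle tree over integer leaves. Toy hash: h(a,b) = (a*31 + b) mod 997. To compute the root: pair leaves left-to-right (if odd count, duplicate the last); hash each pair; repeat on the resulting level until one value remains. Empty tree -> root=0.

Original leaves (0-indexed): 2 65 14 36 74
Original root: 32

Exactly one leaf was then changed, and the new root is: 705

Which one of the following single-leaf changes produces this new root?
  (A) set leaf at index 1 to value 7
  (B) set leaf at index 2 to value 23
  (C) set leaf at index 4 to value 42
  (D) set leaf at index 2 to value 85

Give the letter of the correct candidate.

Answer: B

Derivation:
Original leaves: [2, 65, 14, 36, 74]
Target new root: 705
Try each candidate change and compute the resulting root:
Candidate A: set leaf[1] = 7 -> leaves = [2, 7, 14, 36, 74]
  L0: [2, 7, 14, 36, 74]
  L1: h(2,7)=(2*31+7)%997=69 h(14,36)=(14*31+36)%997=470 h(74,74)=(74*31+74)%997=374 -> [69, 470, 374]
  L2: h(69,470)=(69*31+470)%997=615 h(374,374)=(374*31+374)%997=4 -> [615, 4]
  L3: h(615,4)=(615*31+4)%997=126 -> [126]
  root = 126 != target 705
Candidate B: set leaf[2] = 23 -> leaves = [2, 65, 23, 36, 74]
  L0: [2, 65, 23, 36, 74]
  L1: h(2,65)=(2*31+65)%997=127 h(23,36)=(23*31+36)%997=749 h(74,74)=(74*31+74)%997=374 -> [127, 749, 374]
  L2: h(127,749)=(127*31+749)%997=698 h(374,374)=(374*31+374)%997=4 -> [698, 4]
  L3: h(698,4)=(698*31+4)%997=705 -> [705]
  root = 705 == target 705  ** MATCH **
Candidate C: set leaf[4] = 42 -> leaves = [2, 65, 14, 36, 42]
  L0: [2, 65, 14, 36, 42]
  L1: h(2,65)=(2*31+65)%997=127 h(14,36)=(14*31+36)%997=470 h(42,42)=(42*31+42)%997=347 -> [127, 470, 347]
  L2: h(127,470)=(127*31+470)%997=419 h(347,347)=(347*31+347)%997=137 -> [419, 137]
  L3: h(419,137)=(419*31+137)%997=165 -> [165]
  root = 165 != target 705
Candidate D: set leaf[2] = 85 -> leaves = [2, 65, 85, 36, 74]
  L0: [2, 65, 85, 36, 74]
  L1: h(2,65)=(2*31+65)%997=127 h(85,36)=(85*31+36)%997=677 h(74,74)=(74*31+74)%997=374 -> [127, 677, 374]
  L2: h(127,677)=(127*31+677)%997=626 h(374,374)=(374*31+374)%997=4 -> [626, 4]
  L3: h(626,4)=(626*31+4)%997=467 -> [467]
  root = 467 != target 705
Candidate B produces the target root.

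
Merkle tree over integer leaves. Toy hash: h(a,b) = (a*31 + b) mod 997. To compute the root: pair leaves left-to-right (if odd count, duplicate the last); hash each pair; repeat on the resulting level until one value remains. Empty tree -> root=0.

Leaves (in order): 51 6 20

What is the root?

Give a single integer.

L0: [51, 6, 20]
L1: h(51,6)=(51*31+6)%997=590 h(20,20)=(20*31+20)%997=640 -> [590, 640]
L2: h(590,640)=(590*31+640)%997=984 -> [984]

Answer: 984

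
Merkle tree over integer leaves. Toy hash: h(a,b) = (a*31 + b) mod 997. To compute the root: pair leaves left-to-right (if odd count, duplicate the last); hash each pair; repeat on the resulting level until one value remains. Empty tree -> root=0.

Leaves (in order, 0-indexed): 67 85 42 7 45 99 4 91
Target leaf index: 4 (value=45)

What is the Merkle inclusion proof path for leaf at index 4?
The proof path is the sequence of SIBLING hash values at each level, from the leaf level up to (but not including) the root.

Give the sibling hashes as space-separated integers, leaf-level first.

L0 (leaves): [67, 85, 42, 7, 45, 99, 4, 91], target index=4
L1: h(67,85)=(67*31+85)%997=168 [pair 0] h(42,7)=(42*31+7)%997=312 [pair 1] h(45,99)=(45*31+99)%997=497 [pair 2] h(4,91)=(4*31+91)%997=215 [pair 3] -> [168, 312, 497, 215]
  Sibling for proof at L0: 99
L2: h(168,312)=(168*31+312)%997=535 [pair 0] h(497,215)=(497*31+215)%997=667 [pair 1] -> [535, 667]
  Sibling for proof at L1: 215
L3: h(535,667)=(535*31+667)%997=303 [pair 0] -> [303]
  Sibling for proof at L2: 535
Root: 303
Proof path (sibling hashes from leaf to root): [99, 215, 535]

Answer: 99 215 535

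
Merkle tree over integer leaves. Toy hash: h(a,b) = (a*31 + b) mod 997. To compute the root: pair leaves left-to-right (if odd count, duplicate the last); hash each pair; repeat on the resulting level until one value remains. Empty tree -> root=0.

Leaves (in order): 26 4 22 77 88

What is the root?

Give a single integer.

L0: [26, 4, 22, 77, 88]
L1: h(26,4)=(26*31+4)%997=810 h(22,77)=(22*31+77)%997=759 h(88,88)=(88*31+88)%997=822 -> [810, 759, 822]
L2: h(810,759)=(810*31+759)%997=944 h(822,822)=(822*31+822)%997=382 -> [944, 382]
L3: h(944,382)=(944*31+382)%997=733 -> [733]

Answer: 733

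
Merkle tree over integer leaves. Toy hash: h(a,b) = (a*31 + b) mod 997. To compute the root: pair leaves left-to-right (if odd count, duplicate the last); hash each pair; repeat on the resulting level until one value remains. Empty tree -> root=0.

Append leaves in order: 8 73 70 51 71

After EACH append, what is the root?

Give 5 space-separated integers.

After append 8 (leaves=[8]):
  L0: [8]
  root=8
After append 73 (leaves=[8, 73]):
  L0: [8, 73]
  L1: h(8,73)=(8*31+73)%997=321 -> [321]
  root=321
After append 70 (leaves=[8, 73, 70]):
  L0: [8, 73, 70]
  L1: h(8,73)=(8*31+73)%997=321 h(70,70)=(70*31+70)%997=246 -> [321, 246]
  L2: h(321,246)=(321*31+246)%997=227 -> [227]
  root=227
After append 51 (leaves=[8, 73, 70, 51]):
  L0: [8, 73, 70, 51]
  L1: h(8,73)=(8*31+73)%997=321 h(70,51)=(70*31+51)%997=227 -> [321, 227]
  L2: h(321,227)=(321*31+227)%997=208 -> [208]
  root=208
After append 71 (leaves=[8, 73, 70, 51, 71]):
  L0: [8, 73, 70, 51, 71]
  L1: h(8,73)=(8*31+73)%997=321 h(70,51)=(70*31+51)%997=227 h(71,71)=(71*31+71)%997=278 -> [321, 227, 278]
  L2: h(321,227)=(321*31+227)%997=208 h(278,278)=(278*31+278)%997=920 -> [208, 920]
  L3: h(208,920)=(208*31+920)%997=389 -> [389]
  root=389

Answer: 8 321 227 208 389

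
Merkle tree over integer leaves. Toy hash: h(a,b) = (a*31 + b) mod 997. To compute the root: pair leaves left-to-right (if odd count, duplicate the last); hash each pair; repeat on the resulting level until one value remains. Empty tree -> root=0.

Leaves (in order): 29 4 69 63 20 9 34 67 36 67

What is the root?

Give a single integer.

L0: [29, 4, 69, 63, 20, 9, 34, 67, 36, 67]
L1: h(29,4)=(29*31+4)%997=903 h(69,63)=(69*31+63)%997=208 h(20,9)=(20*31+9)%997=629 h(34,67)=(34*31+67)%997=124 h(36,67)=(36*31+67)%997=186 -> [903, 208, 629, 124, 186]
L2: h(903,208)=(903*31+208)%997=285 h(629,124)=(629*31+124)%997=680 h(186,186)=(186*31+186)%997=967 -> [285, 680, 967]
L3: h(285,680)=(285*31+680)%997=542 h(967,967)=(967*31+967)%997=37 -> [542, 37]
L4: h(542,37)=(542*31+37)%997=887 -> [887]

Answer: 887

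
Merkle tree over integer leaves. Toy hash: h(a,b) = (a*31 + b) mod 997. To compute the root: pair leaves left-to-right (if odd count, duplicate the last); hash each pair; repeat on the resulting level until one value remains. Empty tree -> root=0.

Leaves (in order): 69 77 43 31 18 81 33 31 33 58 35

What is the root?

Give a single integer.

Answer: 475

Derivation:
L0: [69, 77, 43, 31, 18, 81, 33, 31, 33, 58, 35]
L1: h(69,77)=(69*31+77)%997=222 h(43,31)=(43*31+31)%997=367 h(18,81)=(18*31+81)%997=639 h(33,31)=(33*31+31)%997=57 h(33,58)=(33*31+58)%997=84 h(35,35)=(35*31+35)%997=123 -> [222, 367, 639, 57, 84, 123]
L2: h(222,367)=(222*31+367)%997=270 h(639,57)=(639*31+57)%997=923 h(84,123)=(84*31+123)%997=733 -> [270, 923, 733]
L3: h(270,923)=(270*31+923)%997=320 h(733,733)=(733*31+733)%997=525 -> [320, 525]
L4: h(320,525)=(320*31+525)%997=475 -> [475]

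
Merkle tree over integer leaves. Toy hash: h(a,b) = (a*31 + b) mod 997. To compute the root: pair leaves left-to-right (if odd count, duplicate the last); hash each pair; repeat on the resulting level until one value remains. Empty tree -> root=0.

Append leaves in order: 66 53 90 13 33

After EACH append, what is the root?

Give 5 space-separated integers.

Answer: 66 105 153 76 256

Derivation:
After append 66 (leaves=[66]):
  L0: [66]
  root=66
After append 53 (leaves=[66, 53]):
  L0: [66, 53]
  L1: h(66,53)=(66*31+53)%997=105 -> [105]
  root=105
After append 90 (leaves=[66, 53, 90]):
  L0: [66, 53, 90]
  L1: h(66,53)=(66*31+53)%997=105 h(90,90)=(90*31+90)%997=886 -> [105, 886]
  L2: h(105,886)=(105*31+886)%997=153 -> [153]
  root=153
After append 13 (leaves=[66, 53, 90, 13]):
  L0: [66, 53, 90, 13]
  L1: h(66,53)=(66*31+53)%997=105 h(90,13)=(90*31+13)%997=809 -> [105, 809]
  L2: h(105,809)=(105*31+809)%997=76 -> [76]
  root=76
After append 33 (leaves=[66, 53, 90, 13, 33]):
  L0: [66, 53, 90, 13, 33]
  L1: h(66,53)=(66*31+53)%997=105 h(90,13)=(90*31+13)%997=809 h(33,33)=(33*31+33)%997=59 -> [105, 809, 59]
  L2: h(105,809)=(105*31+809)%997=76 h(59,59)=(59*31+59)%997=891 -> [76, 891]
  L3: h(76,891)=(76*31+891)%997=256 -> [256]
  root=256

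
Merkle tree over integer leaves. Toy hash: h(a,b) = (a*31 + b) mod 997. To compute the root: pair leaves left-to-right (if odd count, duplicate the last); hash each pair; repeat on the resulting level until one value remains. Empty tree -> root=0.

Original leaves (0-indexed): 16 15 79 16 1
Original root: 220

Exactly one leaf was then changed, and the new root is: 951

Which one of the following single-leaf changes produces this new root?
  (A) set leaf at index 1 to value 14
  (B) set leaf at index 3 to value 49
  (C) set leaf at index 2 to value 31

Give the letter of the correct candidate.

Answer: C

Derivation:
Original leaves: [16, 15, 79, 16, 1]
Target new root: 951
Try each candidate change and compute the resulting root:
Candidate A: set leaf[1] = 14 -> leaves = [16, 14, 79, 16, 1]
  L0: [16, 14, 79, 16, 1]
  L1: h(16,14)=(16*31+14)%997=510 h(79,16)=(79*31+16)%997=471 h(1,1)=(1*31+1)%997=32 -> [510, 471, 32]
  L2: h(510,471)=(510*31+471)%997=329 h(32,32)=(32*31+32)%997=27 -> [329, 27]
  L3: h(329,27)=(329*31+27)%997=256 -> [256]
  root = 256 != target 951
Candidate B: set leaf[3] = 49 -> leaves = [16, 15, 79, 49, 1]
  L0: [16, 15, 79, 49, 1]
  L1: h(16,15)=(16*31+15)%997=511 h(79,49)=(79*31+49)%997=504 h(1,1)=(1*31+1)%997=32 -> [511, 504, 32]
  L2: h(511,504)=(511*31+504)%997=393 h(32,32)=(32*31+32)%997=27 -> [393, 27]
  L3: h(393,27)=(393*31+27)%997=246 -> [246]
  root = 246 != target 951
Candidate C: set leaf[2] = 31 -> leaves = [16, 15, 31, 16, 1]
  L0: [16, 15, 31, 16, 1]
  L1: h(16,15)=(16*31+15)%997=511 h(31,16)=(31*31+16)%997=977 h(1,1)=(1*31+1)%997=32 -> [511, 977, 32]
  L2: h(511,977)=(511*31+977)%997=866 h(32,32)=(32*31+32)%997=27 -> [866, 27]
  L3: h(866,27)=(866*31+27)%997=951 -> [951]
  root = 951 == target 951  ** MATCH **
Candidate C produces the target root.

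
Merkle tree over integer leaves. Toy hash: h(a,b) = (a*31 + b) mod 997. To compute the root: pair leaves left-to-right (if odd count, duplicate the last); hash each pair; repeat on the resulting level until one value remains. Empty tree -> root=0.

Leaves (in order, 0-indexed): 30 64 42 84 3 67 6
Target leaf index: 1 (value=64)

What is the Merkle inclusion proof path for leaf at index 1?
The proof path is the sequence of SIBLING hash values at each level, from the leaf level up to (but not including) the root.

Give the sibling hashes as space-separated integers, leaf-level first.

Answer: 30 389 167

Derivation:
L0 (leaves): [30, 64, 42, 84, 3, 67, 6], target index=1
L1: h(30,64)=(30*31+64)%997=994 [pair 0] h(42,84)=(42*31+84)%997=389 [pair 1] h(3,67)=(3*31+67)%997=160 [pair 2] h(6,6)=(6*31+6)%997=192 [pair 3] -> [994, 389, 160, 192]
  Sibling for proof at L0: 30
L2: h(994,389)=(994*31+389)%997=296 [pair 0] h(160,192)=(160*31+192)%997=167 [pair 1] -> [296, 167]
  Sibling for proof at L1: 389
L3: h(296,167)=(296*31+167)%997=370 [pair 0] -> [370]
  Sibling for proof at L2: 167
Root: 370
Proof path (sibling hashes from leaf to root): [30, 389, 167]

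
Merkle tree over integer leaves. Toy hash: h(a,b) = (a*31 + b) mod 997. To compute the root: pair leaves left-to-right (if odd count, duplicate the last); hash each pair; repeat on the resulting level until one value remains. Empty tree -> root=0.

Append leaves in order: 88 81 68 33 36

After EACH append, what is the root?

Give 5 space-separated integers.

After append 88 (leaves=[88]):
  L0: [88]
  root=88
After append 81 (leaves=[88, 81]):
  L0: [88, 81]
  L1: h(88,81)=(88*31+81)%997=815 -> [815]
  root=815
After append 68 (leaves=[88, 81, 68]):
  L0: [88, 81, 68]
  L1: h(88,81)=(88*31+81)%997=815 h(68,68)=(68*31+68)%997=182 -> [815, 182]
  L2: h(815,182)=(815*31+182)%997=522 -> [522]
  root=522
After append 33 (leaves=[88, 81, 68, 33]):
  L0: [88, 81, 68, 33]
  L1: h(88,81)=(88*31+81)%997=815 h(68,33)=(68*31+33)%997=147 -> [815, 147]
  L2: h(815,147)=(815*31+147)%997=487 -> [487]
  root=487
After append 36 (leaves=[88, 81, 68, 33, 36]):
  L0: [88, 81, 68, 33, 36]
  L1: h(88,81)=(88*31+81)%997=815 h(68,33)=(68*31+33)%997=147 h(36,36)=(36*31+36)%997=155 -> [815, 147, 155]
  L2: h(815,147)=(815*31+147)%997=487 h(155,155)=(155*31+155)%997=972 -> [487, 972]
  L3: h(487,972)=(487*31+972)%997=117 -> [117]
  root=117

Answer: 88 815 522 487 117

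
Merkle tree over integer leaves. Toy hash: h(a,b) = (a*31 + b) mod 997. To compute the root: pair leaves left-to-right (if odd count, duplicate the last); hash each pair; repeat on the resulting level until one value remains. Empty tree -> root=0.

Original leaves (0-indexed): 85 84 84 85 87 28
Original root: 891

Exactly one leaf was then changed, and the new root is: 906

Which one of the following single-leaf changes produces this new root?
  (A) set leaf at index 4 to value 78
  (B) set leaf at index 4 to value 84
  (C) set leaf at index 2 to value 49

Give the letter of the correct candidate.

Original leaves: [85, 84, 84, 85, 87, 28]
Target new root: 906
Try each candidate change and compute the resulting root:
Candidate A: set leaf[4] = 78 -> leaves = [85, 84, 84, 85, 78, 28]
  L0: [85, 84, 84, 85, 78, 28]
  L1: h(85,84)=(85*31+84)%997=725 h(84,85)=(84*31+85)%997=695 h(78,28)=(78*31+28)%997=452 -> [725, 695, 452]
  L2: h(725,695)=(725*31+695)%997=239 h(452,452)=(452*31+452)%997=506 -> [239, 506]
  L3: h(239,506)=(239*31+506)%997=936 -> [936]
  root = 936 != target 906
Candidate B: set leaf[4] = 84 -> leaves = [85, 84, 84, 85, 84, 28]
  L0: [85, 84, 84, 85, 84, 28]
  L1: h(85,84)=(85*31+84)%997=725 h(84,85)=(84*31+85)%997=695 h(84,28)=(84*31+28)%997=638 -> [725, 695, 638]
  L2: h(725,695)=(725*31+695)%997=239 h(638,638)=(638*31+638)%997=476 -> [239, 476]
  L3: h(239,476)=(239*31+476)%997=906 -> [906]
  root = 906 == target 906  ** MATCH **
Candidate C: set leaf[2] = 49 -> leaves = [85, 84, 49, 85, 87, 28]
  L0: [85, 84, 49, 85, 87, 28]
  L1: h(85,84)=(85*31+84)%997=725 h(49,85)=(49*31+85)%997=607 h(87,28)=(87*31+28)%997=731 -> [725, 607, 731]
  L2: h(725,607)=(725*31+607)%997=151 h(731,731)=(731*31+731)%997=461 -> [151, 461]
  L3: h(151,461)=(151*31+461)%997=157 -> [157]
  root = 157 != target 906
Candidate B produces the target root.

Answer: B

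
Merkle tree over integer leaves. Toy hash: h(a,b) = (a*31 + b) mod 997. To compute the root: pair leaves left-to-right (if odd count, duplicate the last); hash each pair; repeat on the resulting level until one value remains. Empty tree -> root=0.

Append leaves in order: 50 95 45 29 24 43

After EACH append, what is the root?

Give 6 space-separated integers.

After append 50 (leaves=[50]):
  L0: [50]
  root=50
After append 95 (leaves=[50, 95]):
  L0: [50, 95]
  L1: h(50,95)=(50*31+95)%997=648 -> [648]
  root=648
After append 45 (leaves=[50, 95, 45]):
  L0: [50, 95, 45]
  L1: h(50,95)=(50*31+95)%997=648 h(45,45)=(45*31+45)%997=443 -> [648, 443]
  L2: h(648,443)=(648*31+443)%997=591 -> [591]
  root=591
After append 29 (leaves=[50, 95, 45, 29]):
  L0: [50, 95, 45, 29]
  L1: h(50,95)=(50*31+95)%997=648 h(45,29)=(45*31+29)%997=427 -> [648, 427]
  L2: h(648,427)=(648*31+427)%997=575 -> [575]
  root=575
After append 24 (leaves=[50, 95, 45, 29, 24]):
  L0: [50, 95, 45, 29, 24]
  L1: h(50,95)=(50*31+95)%997=648 h(45,29)=(45*31+29)%997=427 h(24,24)=(24*31+24)%997=768 -> [648, 427, 768]
  L2: h(648,427)=(648*31+427)%997=575 h(768,768)=(768*31+768)%997=648 -> [575, 648]
  L3: h(575,648)=(575*31+648)%997=527 -> [527]
  root=527
After append 43 (leaves=[50, 95, 45, 29, 24, 43]):
  L0: [50, 95, 45, 29, 24, 43]
  L1: h(50,95)=(50*31+95)%997=648 h(45,29)=(45*31+29)%997=427 h(24,43)=(24*31+43)%997=787 -> [648, 427, 787]
  L2: h(648,427)=(648*31+427)%997=575 h(787,787)=(787*31+787)%997=259 -> [575, 259]
  L3: h(575,259)=(575*31+259)%997=138 -> [138]
  root=138

Answer: 50 648 591 575 527 138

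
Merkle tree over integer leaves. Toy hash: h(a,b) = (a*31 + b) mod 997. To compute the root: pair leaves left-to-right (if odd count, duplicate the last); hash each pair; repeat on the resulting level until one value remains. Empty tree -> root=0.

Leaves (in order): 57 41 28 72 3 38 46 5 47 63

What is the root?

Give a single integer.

Answer: 186

Derivation:
L0: [57, 41, 28, 72, 3, 38, 46, 5, 47, 63]
L1: h(57,41)=(57*31+41)%997=811 h(28,72)=(28*31+72)%997=940 h(3,38)=(3*31+38)%997=131 h(46,5)=(46*31+5)%997=434 h(47,63)=(47*31+63)%997=523 -> [811, 940, 131, 434, 523]
L2: h(811,940)=(811*31+940)%997=159 h(131,434)=(131*31+434)%997=507 h(523,523)=(523*31+523)%997=784 -> [159, 507, 784]
L3: h(159,507)=(159*31+507)%997=451 h(784,784)=(784*31+784)%997=163 -> [451, 163]
L4: h(451,163)=(451*31+163)%997=186 -> [186]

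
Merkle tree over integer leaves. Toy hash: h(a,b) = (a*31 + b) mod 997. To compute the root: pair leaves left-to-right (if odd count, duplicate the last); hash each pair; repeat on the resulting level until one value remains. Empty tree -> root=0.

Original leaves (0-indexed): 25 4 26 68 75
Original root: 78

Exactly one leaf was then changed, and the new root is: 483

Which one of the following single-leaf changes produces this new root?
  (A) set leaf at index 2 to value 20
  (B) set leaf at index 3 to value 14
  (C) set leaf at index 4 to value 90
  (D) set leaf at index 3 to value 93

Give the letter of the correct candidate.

Original leaves: [25, 4, 26, 68, 75]
Target new root: 483
Try each candidate change and compute the resulting root:
Candidate A: set leaf[2] = 20 -> leaves = [25, 4, 20, 68, 75]
  L0: [25, 4, 20, 68, 75]
  L1: h(25,4)=(25*31+4)%997=779 h(20,68)=(20*31+68)%997=688 h(75,75)=(75*31+75)%997=406 -> [779, 688, 406]
  L2: h(779,688)=(779*31+688)%997=909 h(406,406)=(406*31+406)%997=31 -> [909, 31]
  L3: h(909,31)=(909*31+31)%997=294 -> [294]
  root = 294 != target 483
Candidate B: set leaf[3] = 14 -> leaves = [25, 4, 26, 14, 75]
  L0: [25, 4, 26, 14, 75]
  L1: h(25,4)=(25*31+4)%997=779 h(26,14)=(26*31+14)%997=820 h(75,75)=(75*31+75)%997=406 -> [779, 820, 406]
  L2: h(779,820)=(779*31+820)%997=44 h(406,406)=(406*31+406)%997=31 -> [44, 31]
  L3: h(44,31)=(44*31+31)%997=398 -> [398]
  root = 398 != target 483
Candidate C: set leaf[4] = 90 -> leaves = [25, 4, 26, 68, 90]
  L0: [25, 4, 26, 68, 90]
  L1: h(25,4)=(25*31+4)%997=779 h(26,68)=(26*31+68)%997=874 h(90,90)=(90*31+90)%997=886 -> [779, 874, 886]
  L2: h(779,874)=(779*31+874)%997=98 h(886,886)=(886*31+886)%997=436 -> [98, 436]
  L3: h(98,436)=(98*31+436)%997=483 -> [483]
  root = 483 == target 483  ** MATCH **
Candidate D: set leaf[3] = 93 -> leaves = [25, 4, 26, 93, 75]
  L0: [25, 4, 26, 93, 75]
  L1: h(25,4)=(25*31+4)%997=779 h(26,93)=(26*31+93)%997=899 h(75,75)=(75*31+75)%997=406 -> [779, 899, 406]
  L2: h(779,899)=(779*31+899)%997=123 h(406,406)=(406*31+406)%997=31 -> [123, 31]
  L3: h(123,31)=(123*31+31)%997=853 -> [853]
  root = 853 != target 483
Candidate C produces the target root.

Answer: C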